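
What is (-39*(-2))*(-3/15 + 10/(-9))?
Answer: -1534/15 ≈ -102.27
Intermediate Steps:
(-39*(-2))*(-3/15 + 10/(-9)) = 78*(-3*1/15 + 10*(-⅑)) = 78*(-⅕ - 10/9) = 78*(-59/45) = -1534/15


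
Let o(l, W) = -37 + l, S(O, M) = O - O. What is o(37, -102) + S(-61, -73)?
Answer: 0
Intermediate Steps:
S(O, M) = 0
o(37, -102) + S(-61, -73) = (-37 + 37) + 0 = 0 + 0 = 0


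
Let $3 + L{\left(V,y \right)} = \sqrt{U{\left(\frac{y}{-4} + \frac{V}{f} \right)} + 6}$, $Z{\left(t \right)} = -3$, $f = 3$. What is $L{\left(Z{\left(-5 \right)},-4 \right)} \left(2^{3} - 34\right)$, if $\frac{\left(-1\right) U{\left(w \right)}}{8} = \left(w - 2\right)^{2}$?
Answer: $78 - 26 i \sqrt{26} \approx 78.0 - 132.57 i$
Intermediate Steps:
$U{\left(w \right)} = - 8 \left(-2 + w\right)^{2}$ ($U{\left(w \right)} = - 8 \left(w - 2\right)^{2} = - 8 \left(-2 + w\right)^{2}$)
$L{\left(V,y \right)} = -3 + \sqrt{6 - 8 \left(-2 - \frac{y}{4} + \frac{V}{3}\right)^{2}}$ ($L{\left(V,y \right)} = -3 + \sqrt{- 8 \left(-2 + \left(\frac{y}{-4} + \frac{V}{3}\right)\right)^{2} + 6} = -3 + \sqrt{- 8 \left(-2 + \left(y \left(- \frac{1}{4}\right) + V \frac{1}{3}\right)\right)^{2} + 6} = -3 + \sqrt{- 8 \left(-2 + \left(- \frac{y}{4} + \frac{V}{3}\right)\right)^{2} + 6} = -3 + \sqrt{- 8 \left(-2 - \frac{y}{4} + \frac{V}{3}\right)^{2} + 6} = -3 + \sqrt{6 - 8 \left(-2 - \frac{y}{4} + \frac{V}{3}\right)^{2}}$)
$L{\left(Z{\left(-5 \right)},-4 \right)} \left(2^{3} - 34\right) = \left(-3 + \frac{\sqrt{216 - 2 \left(-24 - -12 + 4 \left(-3\right)\right)^{2}}}{6}\right) \left(2^{3} - 34\right) = \left(-3 + \frac{\sqrt{216 - 2 \left(-24 + 12 - 12\right)^{2}}}{6}\right) \left(8 - 34\right) = \left(-3 + \frac{\sqrt{216 - 2 \left(-24\right)^{2}}}{6}\right) \left(-26\right) = \left(-3 + \frac{\sqrt{216 - 1152}}{6}\right) \left(-26\right) = \left(-3 + \frac{\sqrt{-936}}{6}\right) \left(-26\right) = \left(-3 + \frac{6 i \sqrt{26}}{6}\right) \left(-26\right) = \left(-3 + i \sqrt{26}\right) \left(-26\right) = 78 - 26 i \sqrt{26}$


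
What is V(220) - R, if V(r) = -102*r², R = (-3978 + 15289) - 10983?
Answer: -4937128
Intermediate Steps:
R = 328 (R = 11311 - 10983 = 328)
V(220) - R = -102*220² - 1*328 = -102*48400 - 328 = -4936800 - 328 = -4937128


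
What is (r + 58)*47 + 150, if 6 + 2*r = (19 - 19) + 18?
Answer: 3158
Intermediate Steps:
r = 6 (r = -3 + ((19 - 19) + 18)/2 = -3 + (0 + 18)/2 = -3 + (½)*18 = -3 + 9 = 6)
(r + 58)*47 + 150 = (6 + 58)*47 + 150 = 64*47 + 150 = 3008 + 150 = 3158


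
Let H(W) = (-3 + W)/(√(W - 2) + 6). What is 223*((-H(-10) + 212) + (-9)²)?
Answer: 525611/8 - 2899*I*√3/24 ≈ 65701.0 - 209.22*I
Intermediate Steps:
H(W) = (-3 + W)/(6 + √(-2 + W)) (H(W) = (-3 + W)/(√(-2 + W) + 6) = (-3 + W)/(6 + √(-2 + W)))
223*((-H(-10) + 212) + (-9)²) = 223*((-(-3 - 10)/(6 + √(-2 - 10)) + 212) + (-9)²) = 223*((-(-13)/(6 + √(-12)) + 212) + 81) = 223*((-(-13)/(6 + 2*I*√3) + 212) + 81) = 223*((13/(6 + 2*I*√3) + 212) + 81) = 223*((212 + 13/(6 + 2*I*√3)) + 81) = 223*(293 + 13/(6 + 2*I*√3)) = 65339 + 2899/(6 + 2*I*√3)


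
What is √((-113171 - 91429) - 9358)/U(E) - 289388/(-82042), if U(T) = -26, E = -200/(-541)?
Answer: 144694/41021 - I*√213958/26 ≈ 3.5273 - 17.791*I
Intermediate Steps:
E = 200/541 (E = -200*(-1/541) = 200/541 ≈ 0.36969)
√((-113171 - 91429) - 9358)/U(E) - 289388/(-82042) = √((-113171 - 91429) - 9358)/(-26) - 289388/(-82042) = √(-204600 - 9358)*(-1/26) - 289388*(-1/82042) = √(-213958)*(-1/26) + 144694/41021 = (I*√213958)*(-1/26) + 144694/41021 = -I*√213958/26 + 144694/41021 = 144694/41021 - I*√213958/26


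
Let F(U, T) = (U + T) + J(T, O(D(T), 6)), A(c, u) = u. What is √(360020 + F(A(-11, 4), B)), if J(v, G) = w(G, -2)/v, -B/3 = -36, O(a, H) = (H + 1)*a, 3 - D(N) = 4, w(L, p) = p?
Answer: √116682762/18 ≈ 600.11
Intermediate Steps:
D(N) = -1 (D(N) = 3 - 1*4 = 3 - 4 = -1)
O(a, H) = a*(1 + H) (O(a, H) = (1 + H)*a = a*(1 + H))
B = 108 (B = -3*(-36) = 108)
J(v, G) = -2/v
F(U, T) = T + U - 2/T (F(U, T) = (U + T) - 2/T = (T + U) - 2/T = T + U - 2/T)
√(360020 + F(A(-11, 4), B)) = √(360020 + (108 + 4 - 2/108)) = √(360020 + (108 + 4 - 2*1/108)) = √(360020 + (108 + 4 - 1/54)) = √(360020 + 6047/54) = √(19447127/54) = √116682762/18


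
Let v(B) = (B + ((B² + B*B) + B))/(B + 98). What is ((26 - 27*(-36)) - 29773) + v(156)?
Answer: -3629933/127 ≈ -28582.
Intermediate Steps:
v(B) = (2*B + 2*B²)/(98 + B) (v(B) = (B + ((B² + B²) + B))/(98 + B) = (B + (2*B² + B))/(98 + B) = (B + (B + 2*B²))/(98 + B) = (2*B + 2*B²)/(98 + B))
((26 - 27*(-36)) - 29773) + v(156) = ((26 - 27*(-36)) - 29773) + 2*156*(1 + 156)/(98 + 156) = ((26 + 972) - 29773) + 2*156*157/254 = (998 - 29773) + 2*156*(1/254)*157 = -28775 + 24492/127 = -3629933/127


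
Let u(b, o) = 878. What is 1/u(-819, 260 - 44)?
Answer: 1/878 ≈ 0.0011390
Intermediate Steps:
1/u(-819, 260 - 44) = 1/878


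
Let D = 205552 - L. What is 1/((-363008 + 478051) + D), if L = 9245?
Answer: 1/311350 ≈ 3.2118e-6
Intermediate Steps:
D = 196307 (D = 205552 - 1*9245 = 205552 - 9245 = 196307)
1/((-363008 + 478051) + D) = 1/((-363008 + 478051) + 196307) = 1/(115043 + 196307) = 1/311350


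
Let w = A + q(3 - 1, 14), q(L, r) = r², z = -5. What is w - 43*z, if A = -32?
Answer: 379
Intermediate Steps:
w = 164 (w = -32 + 14² = -32 + 196 = 164)
w - 43*z = 164 - 43*(-5) = 164 - 1*(-215) = 164 + 215 = 379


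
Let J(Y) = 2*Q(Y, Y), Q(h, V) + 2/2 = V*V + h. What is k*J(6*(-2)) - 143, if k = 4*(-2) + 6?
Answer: -667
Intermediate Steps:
k = -2 (k = -8 + 6 = -2)
Q(h, V) = -1 + h + V**2 (Q(h, V) = -1 + (V*V + h) = -1 + (V**2 + h) = -1 + (h + V**2) = -1 + h + V**2)
J(Y) = -2 + 2*Y + 2*Y**2 (J(Y) = 2*(-1 + Y + Y**2) = -2 + 2*Y + 2*Y**2)
k*J(6*(-2)) - 143 = -2*(-2 + 2*(6*(-2)) + 2*(6*(-2))**2) - 143 = -2*(-2 + 2*(-12) + 2*(-12)**2) - 143 = -2*(-2 - 24 + 2*144) - 143 = -2*(-2 - 24 + 288) - 143 = -2*262 - 143 = -524 - 143 = -667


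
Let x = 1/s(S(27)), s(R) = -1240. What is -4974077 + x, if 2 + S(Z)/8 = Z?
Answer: -6167855481/1240 ≈ -4.9741e+6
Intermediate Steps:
S(Z) = -16 + 8*Z
x = -1/1240 (x = 1/(-1240) = -1/1240 ≈ -0.00080645)
-4974077 + x = -4974077 - 1/1240 = -6167855481/1240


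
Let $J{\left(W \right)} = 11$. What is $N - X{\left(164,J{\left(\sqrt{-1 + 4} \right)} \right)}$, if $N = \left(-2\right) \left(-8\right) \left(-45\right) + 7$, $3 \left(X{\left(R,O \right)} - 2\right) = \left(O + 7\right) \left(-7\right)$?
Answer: $-673$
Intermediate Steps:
$X{\left(R,O \right)} = - \frac{43}{3} - \frac{7 O}{3}$ ($X{\left(R,O \right)} = 2 + \frac{\left(O + 7\right) \left(-7\right)}{3} = 2 + \frac{\left(7 + O\right) \left(-7\right)}{3} = 2 + \frac{-49 - 7 O}{3} = 2 - \left(\frac{49}{3} + \frac{7 O}{3}\right) = - \frac{43}{3} - \frac{7 O}{3}$)
$N = -713$ ($N = 16 \left(-45\right) + 7 = -720 + 7 = -713$)
$N - X{\left(164,J{\left(\sqrt{-1 + 4} \right)} \right)} = -713 - \left(- \frac{43}{3} - \frac{77}{3}\right) = -713 - -40 = -713 + 40 = -673$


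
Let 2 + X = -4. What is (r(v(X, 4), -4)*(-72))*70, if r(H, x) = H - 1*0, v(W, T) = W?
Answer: 30240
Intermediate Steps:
X = -6 (X = -2 - 4 = -6)
r(H, x) = H (r(H, x) = H + 0 = H)
(r(v(X, 4), -4)*(-72))*70 = -6*(-72)*70 = 432*70 = 30240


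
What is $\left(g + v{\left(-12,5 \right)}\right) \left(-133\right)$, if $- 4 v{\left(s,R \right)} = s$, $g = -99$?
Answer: $12768$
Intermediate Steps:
$v{\left(s,R \right)} = - \frac{s}{4}$
$\left(g + v{\left(-12,5 \right)}\right) \left(-133\right) = \left(-99 - -3\right) \left(-133\right) = \left(-99 + 3\right) \left(-133\right) = \left(-96\right) \left(-133\right) = 12768$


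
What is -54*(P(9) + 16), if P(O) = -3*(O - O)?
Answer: -864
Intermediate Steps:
P(O) = 0 (P(O) = -3*0 = 0)
-54*(P(9) + 16) = -54*(0 + 16) = -54*16 = -864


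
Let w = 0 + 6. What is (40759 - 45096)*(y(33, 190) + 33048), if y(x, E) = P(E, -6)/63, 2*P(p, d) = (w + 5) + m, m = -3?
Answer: -9029755436/63 ≈ -1.4333e+8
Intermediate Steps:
w = 6
P(p, d) = 4 (P(p, d) = ((6 + 5) - 3)/2 = (11 - 3)/2 = (½)*8 = 4)
y(x, E) = 4/63
(40759 - 45096)*(y(33, 190) + 33048) = (40759 - 45096)*(4/63 + 33048) = -4337*2082028/63 = -9029755436/63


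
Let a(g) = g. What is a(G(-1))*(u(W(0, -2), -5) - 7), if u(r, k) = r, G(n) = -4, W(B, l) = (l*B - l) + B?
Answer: 20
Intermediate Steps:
W(B, l) = B - l + B*l (W(B, l) = (B*l - l) + B = (-l + B*l) + B = B - l + B*l)
a(G(-1))*(u(W(0, -2), -5) - 7) = -4*((0 - 1*(-2) + 0*(-2)) - 7) = -4*((0 + 2 + 0) - 7) = -4*(2 - 7) = -4*(-5) = 20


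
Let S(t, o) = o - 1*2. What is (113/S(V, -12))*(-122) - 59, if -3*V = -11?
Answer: 6480/7 ≈ 925.71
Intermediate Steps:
V = 11/3 (V = -⅓*(-11) = 11/3 ≈ 3.6667)
S(t, o) = -2 + o (S(t, o) = o - 2 = -2 + o)
(113/S(V, -12))*(-122) - 59 = (113/(-2 - 12))*(-122) - 59 = (113/(-14))*(-122) - 59 = (113*(-1/14))*(-122) - 59 = -113/14*(-122) - 59 = 6893/7 - 59 = 6480/7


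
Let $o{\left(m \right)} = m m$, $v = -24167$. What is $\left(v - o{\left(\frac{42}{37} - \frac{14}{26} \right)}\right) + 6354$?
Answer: $- \frac{4121315862}{231361} \approx -17813.0$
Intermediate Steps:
$o{\left(m \right)} = m^{2}$
$\left(v - o{\left(\frac{42}{37} - \frac{14}{26} \right)}\right) + 6354 = \left(-24167 - \left(\frac{42}{37} - \frac{14}{26}\right)^{2}\right) + 6354 = \left(-24167 - \left(42 \cdot \frac{1}{37} - \frac{7}{13}\right)^{2}\right) + 6354 = \left(-24167 - \left(\frac{42}{37} - \frac{7}{13}\right)^{2}\right) + 6354 = \left(-24167 - \left(\frac{287}{481}\right)^{2}\right) + 6354 = \left(-24167 - \frac{82369}{231361}\right) + 6354 = - \frac{5591383656}{231361} + 6354 = - \frac{4121315862}{231361}$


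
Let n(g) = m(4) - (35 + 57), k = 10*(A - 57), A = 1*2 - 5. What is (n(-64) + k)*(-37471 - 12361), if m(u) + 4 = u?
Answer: 34483744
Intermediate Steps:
m(u) = -4 + u
A = -3 (A = 2 - 5 = -3)
k = -600 (k = 10*(-3 - 57) = 10*(-60) = -600)
n(g) = -92 (n(g) = (-4 + 4) - (35 + 57) = 0 - 1*92 = 0 - 92 = -92)
(n(-64) + k)*(-37471 - 12361) = (-92 - 600)*(-37471 - 12361) = -692*(-49832) = 34483744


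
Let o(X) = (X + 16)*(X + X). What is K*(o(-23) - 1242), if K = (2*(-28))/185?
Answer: 10304/37 ≈ 278.49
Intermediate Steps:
K = -56/185 (K = -56*1/185 = -56/185 ≈ -0.30270)
o(X) = 2*X*(16 + X) (o(X) = (16 + X)*(2*X) = 2*X*(16 + X))
K*(o(-23) - 1242) = -56*(2*(-23)*(16 - 23) - 1242)/185 = -56*(2*(-23)*(-7) - 1242)/185 = -56*(322 - 1242)/185 = -56/185*(-920) = 10304/37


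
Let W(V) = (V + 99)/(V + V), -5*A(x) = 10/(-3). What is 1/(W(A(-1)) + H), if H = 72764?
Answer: 4/291355 ≈ 1.3729e-5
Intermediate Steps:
A(x) = ⅔ (A(x) = -2/(-3) = -2*(-1)/3 = -⅕*(-10/3) = ⅔)
W(V) = (99 + V)/(2*V) (W(V) = (99 + V)/((2*V)) = (99 + V)*(1/(2*V)) = (99 + V)/(2*V))
1/(W(A(-1)) + H) = 1/((99 + ⅔)/(2*(⅔)) + 72764) = 1/((½)*(3/2)*(299/3) + 72764) = 1/(299/4 + 72764) = 1/(291355/4) = 4/291355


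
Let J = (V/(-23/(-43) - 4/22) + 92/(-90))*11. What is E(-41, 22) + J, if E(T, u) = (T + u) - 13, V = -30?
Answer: -7349032/7515 ≈ -977.92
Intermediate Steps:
E(T, u) = -13 + T + u
J = -7108552/7515 (J = (-30/(-23/(-43) - 4/22) + 92/(-90))*11 = (-30/(-23*(-1/43) - 4*1/22) + 92*(-1/90))*11 = (-30/(23/43 - 2/11) - 46/45)*11 = (-30/167/473 - 46/45)*11 = (-30*473/167 - 46/45)*11 = (-14190/167 - 46/45)*11 = -646232/7515*11 = -7108552/7515 ≈ -945.92)
E(-41, 22) + J = (-13 - 41 + 22) - 7108552/7515 = -32 - 7108552/7515 = -7349032/7515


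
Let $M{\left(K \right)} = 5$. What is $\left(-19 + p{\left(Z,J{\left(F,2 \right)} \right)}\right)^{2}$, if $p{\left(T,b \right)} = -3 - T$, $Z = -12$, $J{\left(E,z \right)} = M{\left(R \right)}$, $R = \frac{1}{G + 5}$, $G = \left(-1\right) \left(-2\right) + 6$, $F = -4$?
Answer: $100$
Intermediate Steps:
$G = 8$ ($G = 2 + 6 = 8$)
$R = \frac{1}{13}$ ($R = \frac{1}{8 + 5} = \frac{1}{13} \approx 0.076923$)
$J{\left(E,z \right)} = 5$
$\left(-19 + p{\left(Z,J{\left(F,2 \right)} \right)}\right)^{2} = \left(-19 - -9\right)^{2} = \left(-19 + \left(-3 + 12\right)\right)^{2} = \left(-19 + 9\right)^{2} = \left(-10\right)^{2} = 100$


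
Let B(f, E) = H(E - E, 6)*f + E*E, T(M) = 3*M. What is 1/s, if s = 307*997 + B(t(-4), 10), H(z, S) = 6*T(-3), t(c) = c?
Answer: 1/306395 ≈ 3.2638e-6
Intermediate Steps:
H(z, S) = -54 (H(z, S) = 6*(3*(-3)) = 6*(-9) = -54)
B(f, E) = E² - 54*f (B(f, E) = -54*f + E*E = -54*f + E² = E² - 54*f)
s = 306395 (s = 307*997 + (10² - 54*(-4)) = 306079 + (100 + 216) = 306079 + 316 = 306395)
1/s = 1/306395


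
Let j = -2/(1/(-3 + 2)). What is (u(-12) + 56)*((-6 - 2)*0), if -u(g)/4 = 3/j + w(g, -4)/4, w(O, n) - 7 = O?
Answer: 0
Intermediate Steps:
w(O, n) = 7 + O
j = 2 (j = -2/(1/(-1)) = -2/(-1) = -2*(-1) = 2)
u(g) = -13 - g (u(g) = -4*(3/2 + (7 + g)/4) = -4*(3*(½) + (7 + g)*(¼)) = -4*(3/2 + (7/4 + g/4)) = -4*(13/4 + g/4) = -13 - g)
(u(-12) + 56)*((-6 - 2)*0) = ((-13 - 1*(-12)) + 56)*((-6 - 2)*0) = ((-13 + 12) + 56)*(-8*0) = (-1 + 56)*0 = 55*0 = 0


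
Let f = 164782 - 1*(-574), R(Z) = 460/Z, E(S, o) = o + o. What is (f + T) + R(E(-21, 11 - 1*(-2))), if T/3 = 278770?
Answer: 13021888/13 ≈ 1.0017e+6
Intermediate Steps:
E(S, o) = 2*o
f = 165356 (f = 164782 + 574 = 165356)
T = 836310 (T = 3*278770 = 836310)
(f + T) + R(E(-21, 11 - 1*(-2))) = (165356 + 836310) + 460/((2*(11 - 1*(-2)))) = 1001666 + 460/((2*(11 + 2))) = 1001666 + 460/((2*13)) = 1001666 + 460/26 = 1001666 + 460*(1/26) = 1001666 + 230/13 = 13021888/13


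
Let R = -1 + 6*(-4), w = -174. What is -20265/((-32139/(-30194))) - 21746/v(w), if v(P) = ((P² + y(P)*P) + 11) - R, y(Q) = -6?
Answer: -1065936243703/55986138 ≈ -19039.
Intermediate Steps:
R = -25 (R = -1 - 24 = -25)
v(P) = 36 + P² - 6*P (v(P) = ((P² - 6*P) + 11) - 1*(-25) = (11 + P² - 6*P) + 25 = 36 + P² - 6*P)
-20265/((-32139/(-30194))) - 21746/v(w) = -20265/((-32139/(-30194))) - 21746/(36 + (-174)² - 6*(-174)) = -20265/((-32139*(-1/30194))) - 21746/(36 + 30276 + 1044) = -20265/32139/30194 - 21746/31356 = -20265*30194/32139 - 21746*1/31356 = -203960470/10713 - 10873/15678 = -1065936243703/55986138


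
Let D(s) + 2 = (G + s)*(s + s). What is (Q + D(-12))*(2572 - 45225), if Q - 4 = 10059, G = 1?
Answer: -440392225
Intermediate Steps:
Q = 10063 (Q = 4 + 10059 = 10063)
D(s) = -2 + 2*s*(1 + s) (D(s) = -2 + (1 + s)*(s + s) = -2 + (1 + s)*(2*s) = -2 + 2*s*(1 + s))
(Q + D(-12))*(2572 - 45225) = (10063 + (-2 + 2*(-12) + 2*(-12)²))*(2572 - 45225) = (10063 + (-2 - 24 + 2*144))*(-42653) = (10063 + (-2 - 24 + 288))*(-42653) = (10063 + 262)*(-42653) = 10325*(-42653) = -440392225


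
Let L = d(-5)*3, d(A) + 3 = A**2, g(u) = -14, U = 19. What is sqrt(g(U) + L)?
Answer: 2*sqrt(13) ≈ 7.2111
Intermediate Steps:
d(A) = -3 + A**2
L = 66 (L = (-3 + (-5)**2)*3 = (-3 + 25)*3 = 22*3 = 66)
sqrt(g(U) + L) = sqrt(-14 + 66) = sqrt(52) = 2*sqrt(13)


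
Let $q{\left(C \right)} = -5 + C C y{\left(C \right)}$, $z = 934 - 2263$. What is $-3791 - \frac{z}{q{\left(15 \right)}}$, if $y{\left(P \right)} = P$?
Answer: $- \frac{12774341}{3370} \approx -3790.6$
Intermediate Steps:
$z = -1329$
$q{\left(C \right)} = -5 + C^{3}$ ($q{\left(C \right)} = -5 + C C C = -5 + C^{2} C = -5 + C^{3}$)
$-3791 - \frac{z}{q{\left(15 \right)}} = -3791 - - \frac{1329}{-5 + 15^{3}} = -3791 - - \frac{1329}{-5 + 3375} = -3791 - - \frac{1329}{3370} = -3791 + \frac{1329}{3370} = - \frac{12774341}{3370}$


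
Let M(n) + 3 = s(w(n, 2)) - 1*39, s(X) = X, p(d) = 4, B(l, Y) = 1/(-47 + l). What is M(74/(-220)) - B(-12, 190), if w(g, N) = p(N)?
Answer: -2241/59 ≈ -37.983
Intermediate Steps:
w(g, N) = 4
M(n) = -38 (M(n) = -3 + (4 - 1*39) = -3 + (4 - 39) = -3 - 35 = -38)
M(74/(-220)) - B(-12, 190) = -38 - 1/(-47 - 12) = -38 - 1/(-59) = -38 - 1*(-1/59) = -38 + 1/59 = -2241/59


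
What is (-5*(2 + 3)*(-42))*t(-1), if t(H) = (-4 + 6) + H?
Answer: 1050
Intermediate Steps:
t(H) = 2 + H
(-5*(2 + 3)*(-42))*t(-1) = (-5*(2 + 3)*(-42))*(2 - 1) = (-5*5*(-42))*1 = -25*(-42)*1 = 1050*1 = 1050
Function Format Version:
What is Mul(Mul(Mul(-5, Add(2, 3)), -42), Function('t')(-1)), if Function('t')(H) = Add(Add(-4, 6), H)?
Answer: 1050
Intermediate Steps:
Function('t')(H) = Add(2, H)
Mul(Mul(Mul(-5, Add(2, 3)), -42), Function('t')(-1)) = Mul(Mul(Mul(-5, Add(2, 3)), -42), Add(2, -1)) = Mul(Mul(Mul(-5, 5), -42), 1) = Mul(Mul(-25, -42), 1) = Mul(1050, 1) = 1050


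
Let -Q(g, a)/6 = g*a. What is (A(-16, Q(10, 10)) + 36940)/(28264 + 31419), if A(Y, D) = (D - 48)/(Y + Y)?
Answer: 147841/238732 ≈ 0.61928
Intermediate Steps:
Q(g, a) = -6*a*g (Q(g, a) = -6*g*a = -6*a*g)
A(Y, D) = (-48 + D)/(2*Y) (A(Y, D) = (-48 + D)/((2*Y)) = (-48 + D)*(1/(2*Y)) = (-48 + D)/(2*Y))
(A(-16, Q(10, 10)) + 36940)/(28264 + 31419) = ((½)*(-48 - 6*10*10)/(-16) + 36940)/(28264 + 31419) = ((½)*(-1/16)*(-48 - 600) + 36940)/59683 = ((½)*(-1/16)*(-648) + 36940)*(1/59683) = (81/4 + 36940)*(1/59683) = (147841/4)*(1/59683) = 147841/238732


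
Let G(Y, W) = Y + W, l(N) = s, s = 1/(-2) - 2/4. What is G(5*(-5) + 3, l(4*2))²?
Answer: 529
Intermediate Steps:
s = -1 (s = 1*(-½) - 2*¼ = -½ - ½ = -1)
l(N) = -1
G(Y, W) = W + Y
G(5*(-5) + 3, l(4*2))² = (-1 + (5*(-5) + 3))² = (-1 + (-25 + 3))² = (-1 - 22)² = (-23)² = 529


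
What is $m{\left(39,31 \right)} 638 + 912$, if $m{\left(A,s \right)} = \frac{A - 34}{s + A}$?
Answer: $\frac{6703}{7} \approx 957.57$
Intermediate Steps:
$m{\left(A,s \right)} = \frac{-34 + A}{A + s}$
$m{\left(39,31 \right)} 638 + 912 = \frac{-34 + 39}{39 + 31} \cdot 638 + 912 = \frac{1}{70} \cdot 5 \cdot 638 + 912 = \frac{1}{14} \cdot 638 + 912 = \frac{319}{7} + 912 = \frac{6703}{7}$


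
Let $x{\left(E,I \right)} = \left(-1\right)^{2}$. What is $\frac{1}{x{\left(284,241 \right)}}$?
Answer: $1$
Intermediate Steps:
$x{\left(E,I \right)} = 1$
$\frac{1}{x{\left(284,241 \right)}} = 1^{-1} = 1$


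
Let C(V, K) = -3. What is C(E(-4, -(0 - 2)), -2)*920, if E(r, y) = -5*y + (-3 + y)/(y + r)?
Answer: -2760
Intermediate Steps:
E(r, y) = -5*y + (-3 + y)/(r + y)
C(E(-4, -(0 - 2)), -2)*920 = -3*920 = -2760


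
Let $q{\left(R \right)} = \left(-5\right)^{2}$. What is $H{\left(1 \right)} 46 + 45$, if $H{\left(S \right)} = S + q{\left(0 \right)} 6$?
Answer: $6991$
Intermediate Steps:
$q{\left(R \right)} = 25$
$H{\left(S \right)} = 150 + S$ ($H{\left(S \right)} = S + 25 \cdot 6 = S + 150 = 150 + S$)
$H{\left(1 \right)} 46 + 45 = \left(150 + 1\right) 46 + 45 = 151 \cdot 46 + 45 = 6946 + 45 = 6991$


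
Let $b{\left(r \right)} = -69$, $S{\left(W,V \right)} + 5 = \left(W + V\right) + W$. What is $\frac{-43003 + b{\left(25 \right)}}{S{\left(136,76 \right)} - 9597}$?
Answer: $\frac{21536}{4627} \approx 4.6544$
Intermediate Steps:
$S{\left(W,V \right)} = -5 + V + 2 W$ ($S{\left(W,V \right)} = -5 + \left(\left(W + V\right) + W\right) = -5 + \left(\left(V + W\right) + W\right) = -5 + \left(V + 2 W\right) = -5 + V + 2 W$)
$\frac{-43003 + b{\left(25 \right)}}{S{\left(136,76 \right)} - 9597} = \frac{-43003 - 69}{\left(-5 + 76 + 2 \cdot 136\right) - 9597} = - \frac{43072}{\left(-5 + 76 + 272\right) - 9597} = - \frac{43072}{343 - 9597} = - \frac{43072}{-9254} = \left(-43072\right) \left(- \frac{1}{9254}\right) = \frac{21536}{4627}$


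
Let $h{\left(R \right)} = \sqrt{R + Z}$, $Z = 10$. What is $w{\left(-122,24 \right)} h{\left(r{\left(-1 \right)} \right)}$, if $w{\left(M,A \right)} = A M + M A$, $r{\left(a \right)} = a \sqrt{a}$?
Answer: $- 5856 \sqrt{10 - i} \approx -18541.0 + 924.76 i$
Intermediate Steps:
$r{\left(a \right)} = a^{\frac{3}{2}}$
$w{\left(M,A \right)} = 2 A M$ ($w{\left(M,A \right)} = A M + A M = 2 A M$)
$h{\left(R \right)} = \sqrt{10 + R}$ ($h{\left(R \right)} = \sqrt{R + 10} = \sqrt{10 + R}$)
$w{\left(-122,24 \right)} h{\left(r{\left(-1 \right)} \right)} = 2 \cdot 24 \left(-122\right) \sqrt{10 + \left(-1\right)^{\frac{3}{2}}} = - 5856 \sqrt{10 - i}$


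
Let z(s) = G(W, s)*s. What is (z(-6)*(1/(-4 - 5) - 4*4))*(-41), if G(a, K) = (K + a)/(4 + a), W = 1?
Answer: 11890/3 ≈ 3963.3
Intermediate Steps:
G(a, K) = (K + a)/(4 + a)
z(s) = s*(⅕ + s/5) (z(s) = ((s + 1)/(4 + 1))*s = ((1 + s)/5)*s = (⅕ + s/5)*s = s*(⅕ + s/5))
(z(-6)*(1/(-4 - 5) - 4*4))*(-41) = (((⅕)*(-6)*(1 - 6))*(1/(-4 - 5) - 4*4))*(-41) = (((⅕)*(-6)*(-5))*(1/(-9) - 16))*(-41) = (6*(-⅑ - 16))*(-41) = (6*(-145/9))*(-41) = -290/3*(-41) = 11890/3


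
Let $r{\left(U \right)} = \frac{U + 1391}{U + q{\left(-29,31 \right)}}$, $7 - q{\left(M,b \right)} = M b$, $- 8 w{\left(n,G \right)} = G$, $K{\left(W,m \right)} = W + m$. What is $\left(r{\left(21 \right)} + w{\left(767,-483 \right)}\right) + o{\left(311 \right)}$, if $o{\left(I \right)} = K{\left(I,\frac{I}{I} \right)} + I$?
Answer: $\frac{5079205}{7416} \approx 684.9$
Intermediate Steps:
$w{\left(n,G \right)} = - \frac{G}{8}$
$q{\left(M,b \right)} = 7 - M b$
$r{\left(U \right)} = \frac{1391 + U}{906 + U}$ ($r{\left(U \right)} = \frac{U + 1391}{U - \left(-7 - 899\right)} = \frac{1391 + U}{U + \left(7 + 899\right)} = \frac{1391 + U}{U + 906} = \frac{1391 + U}{906 + U}$)
$o{\left(I \right)} = 1 + 2 I$ ($o{\left(I \right)} = \left(I + \frac{I}{I}\right) + I = \left(I + 1\right) + I = \left(1 + I\right) + I = 1 + 2 I$)
$\left(r{\left(21 \right)} + w{\left(767,-483 \right)}\right) + o{\left(311 \right)} = \left(\frac{1391 + 21}{906 + 21} - - \frac{483}{8}\right) + \left(1 + 2 \cdot 311\right) = \left(\frac{1}{927} \cdot 1412 + \frac{483}{8}\right) + \left(1 + 622\right) = \left(\frac{1}{927} \cdot 1412 + \frac{483}{8}\right) + 623 = \left(\frac{1412}{927} + \frac{483}{8}\right) + 623 = \frac{459037}{7416} + 623 = \frac{5079205}{7416}$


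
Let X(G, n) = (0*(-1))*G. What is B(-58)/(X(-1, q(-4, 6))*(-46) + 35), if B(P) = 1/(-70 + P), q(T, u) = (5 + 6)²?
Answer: -1/4480 ≈ -0.00022321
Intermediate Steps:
q(T, u) = 121 (q(T, u) = 11² = 121)
X(G, n) = 0 (X(G, n) = 0*G = 0)
B(-58)/(X(-1, q(-4, 6))*(-46) + 35) = 1/((-70 - 58)*(0*(-46) + 35)) = 1/((-128)*(0 + 35)) = -1/128/35 = -1/128*1/35 = -1/4480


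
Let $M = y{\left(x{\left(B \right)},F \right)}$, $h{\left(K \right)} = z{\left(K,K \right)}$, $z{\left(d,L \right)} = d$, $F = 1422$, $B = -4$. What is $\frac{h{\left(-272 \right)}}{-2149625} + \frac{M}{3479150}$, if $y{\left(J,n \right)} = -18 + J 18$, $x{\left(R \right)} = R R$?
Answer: $\frac{30534551}{149577356375} \approx 0.00020414$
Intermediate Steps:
$x{\left(R \right)} = R^{2}$
$y{\left(J,n \right)} = -18 + 18 J$
$h{\left(K \right)} = K$
$M = 270$ ($M = -18 + 18 \left(-4\right)^{2} = -18 + 18 \cdot 16 = -18 + 288 = 270$)
$\frac{h{\left(-272 \right)}}{-2149625} + \frac{M}{3479150} = - \frac{272}{-2149625} + \frac{270}{3479150} = \left(-272\right) \left(- \frac{1}{2149625}\right) + 270 \cdot \frac{1}{3479150} = \frac{272}{2149625} + \frac{27}{347915} = \frac{30534551}{149577356375}$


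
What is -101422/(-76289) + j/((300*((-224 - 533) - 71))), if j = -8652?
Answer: 2154439769/1579182300 ≈ 1.3643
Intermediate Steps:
-101422/(-76289) + j/((300*((-224 - 533) - 71))) = -101422/(-76289) - 8652*1/(300*((-224 - 533) - 71)) = -101422*(-1/76289) - 8652*1/(300*(-757 - 71)) = 101422/76289 - 8652/(300*(-828)) = 101422/76289 - 8652/(-248400) = 101422/76289 - 8652*(-1/248400) = 101422/76289 + 721/20700 = 2154439769/1579182300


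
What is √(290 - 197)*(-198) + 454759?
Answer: 454759 - 198*√93 ≈ 4.5285e+5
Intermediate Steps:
√(290 - 197)*(-198) + 454759 = √93*(-198) + 454759 = -198*√93 + 454759 = 454759 - 198*√93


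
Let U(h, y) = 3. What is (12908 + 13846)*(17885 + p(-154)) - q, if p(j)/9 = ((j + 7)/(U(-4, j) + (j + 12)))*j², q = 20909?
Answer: 905948613031/139 ≈ 6.5176e+9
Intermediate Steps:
p(j) = 9*j²*(7 + j)/(15 + j) (p(j) = 9*(((j + 7)/(3 + (j + 12)))*j²) = 9*(((7 + j)/(3 + (12 + j)))*j²) = 9*(((7 + j)/(15 + j))*j²) = 9*(j²*(7 + j)/(15 + j)) = 9*j²*(7 + j)/(15 + j))
(12908 + 13846)*(17885 + p(-154)) - q = (12908 + 13846)*(17885 + 9*(-154)²*(7 - 154)/(15 - 154)) - 1*20909 = 26754*(17885 + 9*23716*(-147)/(-139)) - 20909 = 26754*(17885 + 9*23716*(-1/139)*(-147)) - 20909 = 26754*(17885 + 31376268/139) - 20909 = 26754*(33862283/139) - 20909 = 905951519382/139 - 20909 = 905948613031/139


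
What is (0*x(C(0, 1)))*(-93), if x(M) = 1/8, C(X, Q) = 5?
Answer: 0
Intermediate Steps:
x(M) = 1/8
(0*x(C(0, 1)))*(-93) = (0*(1/8))*(-93) = 0*(-93) = 0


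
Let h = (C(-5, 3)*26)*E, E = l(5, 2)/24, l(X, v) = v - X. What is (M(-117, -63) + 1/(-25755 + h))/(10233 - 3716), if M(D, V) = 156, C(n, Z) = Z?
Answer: 16077200/671635503 ≈ 0.023937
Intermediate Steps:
E = -⅛ (E = (2 - 1*5)/24 = (2 - 5)*(1/24) = -3*1/24 = -⅛ ≈ -0.12500)
h = -39/4 (h = (3*26)*(-⅛) = 78*(-⅛) = -39/4 ≈ -9.7500)
(M(-117, -63) + 1/(-25755 + h))/(10233 - 3716) = (156 + 1/(-25755 - 39/4))/(10233 - 3716) = (156 + 1/(-103059/4))/6517 = (156 - 4/103059)*(1/6517) = (16077200/103059)*(1/6517) = 16077200/671635503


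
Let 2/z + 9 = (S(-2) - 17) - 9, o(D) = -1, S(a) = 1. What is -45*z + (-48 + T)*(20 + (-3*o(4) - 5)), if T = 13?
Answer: -10665/17 ≈ -627.35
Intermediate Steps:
z = -1/17 (z = 2/(-9 + ((1 - 17) - 9)) = 2/(-9 + (-16 - 9)) = 2/(-9 - 25) = 2/(-34) = 2*(-1/34) = -1/17 ≈ -0.058824)
-45*z + (-48 + T)*(20 + (-3*o(4) - 5)) = -45*(-1/17) + (-48 + 13)*(20 + (-3*(-1) - 5)) = 45/17 - 35*(20 + (3 - 5)) = 45/17 - 35*(20 - 2) = 45/17 - 35*18 = 45/17 - 630 = -10665/17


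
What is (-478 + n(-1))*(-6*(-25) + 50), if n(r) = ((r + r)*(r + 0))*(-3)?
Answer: -96800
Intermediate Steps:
n(r) = -6*r² (n(r) = ((2*r)*r)*(-3) = (2*r²)*(-3) = -6*r²)
(-478 + n(-1))*(-6*(-25) + 50) = (-478 - 6*(-1)²)*(-6*(-25) + 50) = (-478 - 6*1)*(150 + 50) = (-478 - 6)*200 = -484*200 = -96800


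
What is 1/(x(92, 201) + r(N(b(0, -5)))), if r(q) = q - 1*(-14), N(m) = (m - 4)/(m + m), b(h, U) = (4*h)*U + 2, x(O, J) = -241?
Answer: -2/455 ≈ -0.0043956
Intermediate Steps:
b(h, U) = 2 + 4*U*h (b(h, U) = 4*U*h + 2 = 2 + 4*U*h)
N(m) = (-4 + m)/(2*m) (N(m) = (-4 + m)/((2*m)) = (-4 + m)*(1/(2*m)) = (-4 + m)/(2*m))
r(q) = 14 + q (r(q) = q + 14 = 14 + q)
1/(x(92, 201) + r(N(b(0, -5)))) = 1/(-241 + (14 + (-4 + (2 + 4*(-5)*0))/(2*(2 + 4*(-5)*0)))) = 1/(-241 + (14 + (-4 + (2 + 0))/(2*(2 + 0)))) = 1/(-241 + (14 + (½)*(-4 + 2)/2)) = 1/(-241 + (14 + (½)*(½)*(-2))) = 1/(-241 + (14 - ½)) = 1/(-241 + 27/2) = 1/(-455/2) = -2/455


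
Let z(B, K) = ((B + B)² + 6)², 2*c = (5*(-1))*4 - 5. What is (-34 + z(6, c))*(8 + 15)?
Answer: 516718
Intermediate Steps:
c = -25/2 (c = ((5*(-1))*4 - 5)/2 = (-5*4 - 5)/2 = (-20 - 5)/2 = (½)*(-25) = -25/2 ≈ -12.500)
z(B, K) = (6 + 4*B²)² (z(B, K) = ((2*B)² + 6)² = (4*B² + 6)² = (6 + 4*B²)²)
(-34 + z(6, c))*(8 + 15) = (-34 + 4*(3 + 2*6²)²)*(8 + 15) = (-34 + 4*(3 + 2*36)²)*23 = (-34 + 4*(3 + 72)²)*23 = (-34 + 4*75²)*23 = (-34 + 4*5625)*23 = (-34 + 22500)*23 = 22466*23 = 516718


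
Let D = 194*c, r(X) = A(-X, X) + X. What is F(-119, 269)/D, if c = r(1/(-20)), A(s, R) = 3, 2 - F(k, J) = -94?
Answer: 960/5723 ≈ 0.16774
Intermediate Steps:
F(k, J) = 96 (F(k, J) = 2 - 1*(-94) = 2 + 94 = 96)
r(X) = 3 + X
c = 59/20 (c = 3 + 1/(-20) = 3 - 1/20 = 59/20 ≈ 2.9500)
D = 5723/10 (D = 194*(59/20) = 5723/10 ≈ 572.30)
F(-119, 269)/D = 96/(5723/10) = 96*(10/5723) = 960/5723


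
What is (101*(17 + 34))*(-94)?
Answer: -484194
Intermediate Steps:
(101*(17 + 34))*(-94) = (101*51)*(-94) = 5151*(-94) = -484194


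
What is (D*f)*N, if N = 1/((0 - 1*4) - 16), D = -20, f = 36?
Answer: 36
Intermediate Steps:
N = -1/20 (N = 1/((0 - 4) - 16) = 1/(-4 - 16) = 1/(-20) = -1/20 ≈ -0.050000)
(D*f)*N = -20*36*(-1/20) = -720*(-1/20) = 36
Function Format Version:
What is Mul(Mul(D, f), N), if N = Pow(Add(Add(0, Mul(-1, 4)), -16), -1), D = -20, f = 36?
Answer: 36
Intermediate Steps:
N = Rational(-1, 20) (N = Pow(Add(Add(0, -4), -16), -1) = Pow(Add(-4, -16), -1) = Pow(-20, -1) = Rational(-1, 20) ≈ -0.050000)
Mul(Mul(D, f), N) = Mul(Mul(-20, 36), Rational(-1, 20)) = Mul(-720, Rational(-1, 20)) = 36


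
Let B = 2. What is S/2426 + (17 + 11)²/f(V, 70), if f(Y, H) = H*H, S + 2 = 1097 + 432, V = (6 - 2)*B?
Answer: 47879/60650 ≈ 0.78943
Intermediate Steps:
V = 8 (V = (6 - 2)*2 = 4*2 = 8)
S = 1527 (S = -2 + (1097 + 432) = -2 + 1529 = 1527)
f(Y, H) = H²
S/2426 + (17 + 11)²/f(V, 70) = 1527/2426 + (17 + 11)²/(70²) = 1527*(1/2426) + 28²/4900 = 1527/2426 + 784*(1/4900) = 1527/2426 + 4/25 = 47879/60650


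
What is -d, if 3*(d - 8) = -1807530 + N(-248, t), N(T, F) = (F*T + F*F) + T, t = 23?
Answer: 1812929/3 ≈ 6.0431e+5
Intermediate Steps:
N(T, F) = T + F² + F*T (N(T, F) = (F*T + F²) + T = (F² + F*T) + T = T + F² + F*T)
d = -1812929/3 (d = 8 + (-1807530 + (-248 + 23² + 23*(-248)))/3 = 8 + (-1807530 + (-248 + 529 - 5704))/3 = 8 + (-1807530 - 5423)/3 = 8 + (⅓)*(-1812953) = 8 - 1812953/3 = -1812929/3 ≈ -6.0431e+5)
-d = -1*(-1812929/3) = 1812929/3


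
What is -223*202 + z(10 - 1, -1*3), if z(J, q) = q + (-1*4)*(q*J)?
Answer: -44941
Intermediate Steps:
z(J, q) = q - 4*J*q
-223*202 + z(10 - 1, -1*3) = -223*202 + (-1*3)*(1 - 4*(10 - 1)) = -45046 - 3*(1 - 4*9) = -45046 - 3*(1 - 36) = -45046 - 3*(-35) = -45046 + 105 = -44941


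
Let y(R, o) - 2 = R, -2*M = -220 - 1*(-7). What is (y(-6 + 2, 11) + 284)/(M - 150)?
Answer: -188/29 ≈ -6.4828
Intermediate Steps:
M = 213/2 (M = -(-220 - 1*(-7))/2 = -(-220 + 7)/2 = -1/2*(-213) = 213/2 ≈ 106.50)
y(R, o) = 2 + R
(y(-6 + 2, 11) + 284)/(M - 150) = ((2 + (-6 + 2)) + 284)/(213/2 - 150) = ((2 - 4) + 284)/(-87/2) = (-2 + 284)*(-2/87) = 282*(-2/87) = -188/29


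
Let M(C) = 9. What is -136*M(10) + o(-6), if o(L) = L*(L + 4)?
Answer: -1212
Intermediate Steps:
o(L) = L*(4 + L)
-136*M(10) + o(-6) = -136*9 - 6*(4 - 6) = -1224 - 6*(-2) = -1224 + 12 = -1212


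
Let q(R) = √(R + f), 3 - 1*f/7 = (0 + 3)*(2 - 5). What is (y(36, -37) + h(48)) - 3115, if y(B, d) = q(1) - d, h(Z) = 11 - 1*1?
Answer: -3068 + √85 ≈ -3058.8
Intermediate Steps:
f = 84 (f = 21 - 7*(0 + 3)*(2 - 5) = 21 - 21*(-3) = 21 - 7*(-9) = 21 + 63 = 84)
q(R) = √(84 + R) (q(R) = √(R + 84) = √(84 + R))
h(Z) = 10 (h(Z) = 11 - 1 = 10)
y(B, d) = √85 - d (y(B, d) = √(84 + 1) - d = √85 - d)
(y(36, -37) + h(48)) - 3115 = ((√85 - 1*(-37)) + 10) - 3115 = ((√85 + 37) + 10) - 3115 = ((37 + √85) + 10) - 3115 = (47 + √85) - 3115 = -3068 + √85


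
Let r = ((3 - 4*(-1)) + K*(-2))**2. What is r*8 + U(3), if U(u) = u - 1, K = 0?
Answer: 394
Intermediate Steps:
U(u) = -1 + u
r = 49 (r = ((3 - 4*(-1)) + 0*(-2))**2 = ((3 + 4) + 0)**2 = (7 + 0)**2 = 7**2 = 49)
r*8 + U(3) = 49*8 + (-1 + 3) = 392 + 2 = 394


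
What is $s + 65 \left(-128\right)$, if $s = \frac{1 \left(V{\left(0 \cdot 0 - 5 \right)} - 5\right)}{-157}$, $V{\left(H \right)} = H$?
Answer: $- \frac{1306230}{157} \approx -8319.9$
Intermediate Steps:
$s = \frac{10}{157}$ ($s = \frac{1 \left(\left(0 \cdot 0 - 5\right) - 5\right)}{-157} = 1 \left(\left(0 - 5\right) - 5\right) \left(- \frac{1}{157}\right) = 1 \left(-5 - 5\right) \left(- \frac{1}{157}\right) = 1 \left(-10\right) \left(- \frac{1}{157}\right) = \left(-10\right) \left(- \frac{1}{157}\right) = \frac{10}{157} \approx 0.063694$)
$s + 65 \left(-128\right) = \frac{10}{157} + 65 \left(-128\right) = \frac{10}{157} - 8320 = - \frac{1306230}{157}$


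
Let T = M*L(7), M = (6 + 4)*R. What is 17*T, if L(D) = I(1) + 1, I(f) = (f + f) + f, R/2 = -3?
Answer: -4080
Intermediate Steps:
R = -6 (R = 2*(-3) = -6)
I(f) = 3*f (I(f) = 2*f + f = 3*f)
M = -60 (M = (6 + 4)*(-6) = 10*(-6) = -60)
L(D) = 4 (L(D) = 3*1 + 1 = 3 + 1 = 4)
T = -240 (T = -60*4 = -240)
17*T = 17*(-240) = -4080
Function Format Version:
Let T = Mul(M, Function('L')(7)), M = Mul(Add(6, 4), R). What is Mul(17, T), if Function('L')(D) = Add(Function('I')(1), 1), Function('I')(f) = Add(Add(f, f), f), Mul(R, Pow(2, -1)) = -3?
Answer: -4080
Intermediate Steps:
R = -6 (R = Mul(2, -3) = -6)
Function('I')(f) = Mul(3, f) (Function('I')(f) = Add(Mul(2, f), f) = Mul(3, f))
M = -60 (M = Mul(Add(6, 4), -6) = Mul(10, -6) = -60)
Function('L')(D) = 4 (Function('L')(D) = Add(Mul(3, 1), 1) = Add(3, 1) = 4)
T = -240 (T = Mul(-60, 4) = -240)
Mul(17, T) = Mul(17, -240) = -4080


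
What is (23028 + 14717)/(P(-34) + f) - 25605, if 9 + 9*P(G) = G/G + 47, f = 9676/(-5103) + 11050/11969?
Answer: -2949957444600/205246603 ≈ -14373.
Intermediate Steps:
f = -59423894/61077807 (f = 9676*(-1/5103) + 11050*(1/11969) = -9676/5103 + 11050/11969 = -59423894/61077807 ≈ -0.97292)
P(G) = 13/3 (P(G) = -1 + (G/G + 47)/9 = -1 + (1 + 47)/9 = -1 + (1/9)*48 = -1 + 16/3 = 13/3)
(23028 + 14717)/(P(-34) + f) - 25605 = (23028 + 14717)/(13/3 - 59423894/61077807) - 25605 = 37745/(205246603/61077807) - 25605 = 37745*(61077807/205246603) - 25605 = 2305381825215/205246603 - 25605 = -2949957444600/205246603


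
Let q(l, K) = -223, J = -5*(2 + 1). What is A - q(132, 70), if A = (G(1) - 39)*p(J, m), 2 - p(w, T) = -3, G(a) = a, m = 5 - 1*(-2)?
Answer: 33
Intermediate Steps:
J = -15 (J = -5*3 = -15)
m = 7 (m = 5 + 2 = 7)
p(w, T) = 5 (p(w, T) = 2 - 1*(-3) = 2 + 3 = 5)
A = -190 (A = (1 - 39)*5 = -38*5 = -190)
A - q(132, 70) = -190 - 1*(-223) = -190 + 223 = 33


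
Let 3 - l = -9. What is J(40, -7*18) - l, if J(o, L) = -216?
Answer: -228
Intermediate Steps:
l = 12 (l = 3 - 1*(-9) = 3 + 9 = 12)
J(40, -7*18) - l = -216 - 1*12 = -216 - 12 = -228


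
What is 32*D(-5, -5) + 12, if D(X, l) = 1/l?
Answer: 28/5 ≈ 5.6000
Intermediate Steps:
32*D(-5, -5) + 12 = 32/(-5) + 12 = 32*(-⅕) + 12 = -32/5 + 12 = 28/5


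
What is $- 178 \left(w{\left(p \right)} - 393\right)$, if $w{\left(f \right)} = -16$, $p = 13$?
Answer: $72802$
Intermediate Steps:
$- 178 \left(w{\left(p \right)} - 393\right) = - 178 \left(-16 - 393\right) = \left(-178\right) \left(-409\right) = 72802$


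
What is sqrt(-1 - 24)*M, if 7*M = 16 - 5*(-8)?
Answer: 40*I ≈ 40.0*I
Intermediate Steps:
M = 8 (M = (16 - 5*(-8))/7 = (16 + 40)/7 = (1/7)*56 = 8)
sqrt(-1 - 24)*M = sqrt(-1 - 24)*8 = sqrt(-25)*8 = (5*I)*8 = 40*I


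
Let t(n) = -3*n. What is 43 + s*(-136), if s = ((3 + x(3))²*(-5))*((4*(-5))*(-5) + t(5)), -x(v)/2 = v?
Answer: 520243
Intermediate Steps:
x(v) = -2*v
s = -3825 (s = ((3 - 2*3)²*(-5))*((4*(-5))*(-5) - 3*5) = ((3 - 6)²*(-5))*(-20*(-5) - 15) = ((-3)²*(-5))*(100 - 15) = (9*(-5))*85 = -45*85 = -3825)
43 + s*(-136) = 43 - 3825*(-136) = 43 + 520200 = 520243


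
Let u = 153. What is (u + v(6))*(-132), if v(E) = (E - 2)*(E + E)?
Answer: -26532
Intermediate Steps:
v(E) = 2*E*(-2 + E) (v(E) = (-2 + E)*(2*E) = 2*E*(-2 + E))
(u + v(6))*(-132) = (153 + 2*6*(-2 + 6))*(-132) = (153 + 2*6*4)*(-132) = (153 + 48)*(-132) = 201*(-132) = -26532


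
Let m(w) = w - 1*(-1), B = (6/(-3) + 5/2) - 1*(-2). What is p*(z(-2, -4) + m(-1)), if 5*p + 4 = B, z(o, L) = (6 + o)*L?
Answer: 24/5 ≈ 4.8000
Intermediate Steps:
z(o, L) = L*(6 + o)
B = 5/2 (B = (6*(-1/3) + 5*(1/2)) + 2 = (-2 + 5/2) + 2 = 1/2 + 2 = 5/2 ≈ 2.5000)
m(w) = 1 + w (m(w) = w + 1 = 1 + w)
p = -3/10 (p = -4/5 + (1/5)*(5/2) = -4/5 + 1/2 = -3/10 ≈ -0.30000)
p*(z(-2, -4) + m(-1)) = -3*(-4*(6 - 2) + (1 - 1))/10 = -3*(-4*4 + 0)/10 = -3*(-16 + 0)/10 = -3/10*(-16) = 24/5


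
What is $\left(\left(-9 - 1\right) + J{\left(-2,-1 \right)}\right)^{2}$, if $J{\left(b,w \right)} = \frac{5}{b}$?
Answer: $\frac{625}{4} \approx 156.25$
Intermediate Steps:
$\left(\left(-9 - 1\right) + J{\left(-2,-1 \right)}\right)^{2} = \left(\left(-9 - 1\right) + \frac{5}{-2}\right)^{2} = \left(-10 + 5 \left(- \frac{1}{2}\right)\right)^{2} = \left(-10 - \frac{5}{2}\right)^{2} = \left(- \frac{25}{2}\right)^{2} = \frac{625}{4}$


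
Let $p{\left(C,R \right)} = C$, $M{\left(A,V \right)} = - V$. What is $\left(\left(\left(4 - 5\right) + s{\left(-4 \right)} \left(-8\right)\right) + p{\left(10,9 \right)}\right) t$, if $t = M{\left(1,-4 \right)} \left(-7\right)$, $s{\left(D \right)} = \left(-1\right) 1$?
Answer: $-476$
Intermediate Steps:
$s{\left(D \right)} = -1$
$t = -28$ ($t = \left(-1\right) \left(-4\right) \left(-7\right) = 4 \left(-7\right) = -28$)
$\left(\left(\left(4 - 5\right) + s{\left(-4 \right)} \left(-8\right)\right) + p{\left(10,9 \right)}\right) t = \left(\left(\left(4 - 5\right) - -8\right) + 10\right) \left(-28\right) = \left(\left(\left(4 - 5\right) + 8\right) + 10\right) \left(-28\right) = \left(\left(-1 + 8\right) + 10\right) \left(-28\right) = \left(7 + 10\right) \left(-28\right) = 17 \left(-28\right) = -476$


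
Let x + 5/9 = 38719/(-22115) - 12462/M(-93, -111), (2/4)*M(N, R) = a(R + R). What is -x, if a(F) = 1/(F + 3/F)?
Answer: -20374999650061/14728590 ≈ -1.3834e+6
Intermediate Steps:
M(N, R) = 4*R/(3 + 4*R**2) (M(N, R) = 2*((R + R)/(3 + (R + R)**2)) = 2*((2*R)/(3 + (2*R)**2)) = 2*((2*R)/(3 + 4*R**2)) = 2*(2*R/(3 + 4*R**2)) = 4*R/(3 + 4*R**2))
x = 20374999650061/14728590 (x = -5/9 + (38719/(-22115) - 12462/(4*(-111)/(3 + 4*(-111)**2))) = -5/9 + (38719*(-1/22115) - 12462/(4*(-111)/(3 + 4*12321))) = -5/9 + (-38719/22115 - 12462/(4*(-111)/(3 + 49284))) = -5/9 + (-38719/22115 - 12462/(4*(-111)/49287)) = -5/9 + (-38719/22115 - 12462/(4*(-111)*(1/49287))) = -5/9 + (-38719/22115 - 12462/(-148/16429)) = -5/9 + (-38719/22115 - 12462*(-16429/148)) = -5/9 + (-38719/22115 + 102369099/74) = -5/9 + 2263889759179/1636510 = 20374999650061/14728590 ≈ 1.3834e+6)
-x = -1*20374999650061/14728590 = -20374999650061/14728590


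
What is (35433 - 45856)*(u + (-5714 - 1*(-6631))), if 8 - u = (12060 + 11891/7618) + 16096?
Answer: 2162331075527/7618 ≈ 2.8385e+8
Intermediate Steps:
u = -214443355/7618 (u = 8 - ((12060 + 11891/7618) + 16096) = 8 - (91884971/7618 + 16096) = 8 - 1*214504299/7618 = 8 - 214504299/7618 = -214443355/7618 ≈ -28150.)
(35433 - 45856)*(u + (-5714 - 1*(-6631))) = (35433 - 45856)*(-214443355/7618 + (-5714 - 1*(-6631))) = -10423*(-214443355/7618 + (-5714 + 6631)) = -10423*(-214443355/7618 + 917) = -10423*(-207457649/7618) = 2162331075527/7618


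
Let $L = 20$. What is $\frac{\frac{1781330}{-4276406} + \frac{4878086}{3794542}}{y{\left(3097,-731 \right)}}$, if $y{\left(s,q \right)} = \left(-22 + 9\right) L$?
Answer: $- \frac{1762668092257}{527377570721690} \approx -0.0033423$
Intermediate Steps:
$y{\left(s,q \right)} = -260$ ($y{\left(s,q \right)} = \left(-22 + 9\right) 20 = \left(-13\right) 20 = -260$)
$\frac{\frac{1781330}{-4276406} + \frac{4878086}{3794542}}{y{\left(3097,-731 \right)}} = \frac{\frac{1781330}{-4276406} + \frac{4878086}{3794542}}{-260} = \left(1781330 \left(- \frac{1}{4276406}\right) + 4878086 \cdot \frac{1}{3794542}\right) \left(- \frac{1}{260}\right) = \left(- \frac{890665}{2138203} + \frac{2439043}{1897271}\right) \left(- \frac{1}{260}\right) = \frac{3525336184514}{4056750544013} \left(- \frac{1}{260}\right) = - \frac{1762668092257}{527377570721690}$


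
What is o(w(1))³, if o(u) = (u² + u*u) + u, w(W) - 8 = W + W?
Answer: 9261000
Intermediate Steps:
w(W) = 8 + 2*W (w(W) = 8 + (W + W) = 8 + 2*W)
o(u) = u + 2*u² (o(u) = (u² + u²) + u = 2*u² + u = u + 2*u²)
o(w(1))³ = ((8 + 2*1)*(1 + 2*(8 + 2*1)))³ = ((8 + 2)*(1 + 2*(8 + 2)))³ = (10*(1 + 2*10))³ = (10*(1 + 20))³ = (10*21)³ = 210³ = 9261000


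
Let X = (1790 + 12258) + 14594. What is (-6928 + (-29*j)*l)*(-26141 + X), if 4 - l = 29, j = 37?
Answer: 49762397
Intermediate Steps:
l = -25 (l = 4 - 1*29 = 4 - 29 = -25)
X = 28642 (X = 14048 + 14594 = 28642)
(-6928 + (-29*j)*l)*(-26141 + X) = (-6928 - 29*37*(-25))*(-26141 + 28642) = (-6928 - 1073*(-25))*2501 = (-6928 + 26825)*2501 = 19897*2501 = 49762397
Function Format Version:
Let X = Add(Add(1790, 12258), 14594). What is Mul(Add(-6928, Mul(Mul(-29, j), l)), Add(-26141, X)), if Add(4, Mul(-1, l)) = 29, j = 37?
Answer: 49762397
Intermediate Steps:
l = -25 (l = Add(4, Mul(-1, 29)) = Add(4, -29) = -25)
X = 28642 (X = Add(14048, 14594) = 28642)
Mul(Add(-6928, Mul(Mul(-29, j), l)), Add(-26141, X)) = Mul(Add(-6928, Mul(Mul(-29, 37), -25)), Add(-26141, 28642)) = Mul(Add(-6928, Mul(-1073, -25)), 2501) = Mul(Add(-6928, 26825), 2501) = Mul(19897, 2501) = 49762397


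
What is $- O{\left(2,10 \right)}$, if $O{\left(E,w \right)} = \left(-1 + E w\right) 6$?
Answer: $-114$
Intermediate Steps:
$O{\left(E,w \right)} = -6 + 6 E w$
$- O{\left(2,10 \right)} = - (-6 + 6 \cdot 2 \cdot 10) = - (-6 + 120) = \left(-1\right) 114 = -114$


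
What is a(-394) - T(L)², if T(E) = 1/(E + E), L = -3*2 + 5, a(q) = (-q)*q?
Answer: -620945/4 ≈ -1.5524e+5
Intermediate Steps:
a(q) = -q²
L = -1 (L = -6 + 5 = -1)
T(E) = 1/(2*E)
a(-394) - T(L)² = -1*(-394)² - ((½)/(-1))² = -1*155236 - ((½)*(-1))² = -155236 - (-½)² = -155236 - 1*¼ = -155236 - ¼ = -620945/4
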